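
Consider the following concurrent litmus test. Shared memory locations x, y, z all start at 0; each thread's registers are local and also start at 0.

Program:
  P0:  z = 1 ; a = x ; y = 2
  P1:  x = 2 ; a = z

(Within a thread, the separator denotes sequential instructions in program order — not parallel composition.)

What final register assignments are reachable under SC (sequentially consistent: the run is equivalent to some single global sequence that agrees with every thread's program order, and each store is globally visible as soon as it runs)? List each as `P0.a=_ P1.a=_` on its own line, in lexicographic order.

outcome vector order: (P0.a,P1.a)
|SC outcomes| = 3

P0.a=0 P1.a=1
P0.a=2 P1.a=0
P0.a=2 P1.a=1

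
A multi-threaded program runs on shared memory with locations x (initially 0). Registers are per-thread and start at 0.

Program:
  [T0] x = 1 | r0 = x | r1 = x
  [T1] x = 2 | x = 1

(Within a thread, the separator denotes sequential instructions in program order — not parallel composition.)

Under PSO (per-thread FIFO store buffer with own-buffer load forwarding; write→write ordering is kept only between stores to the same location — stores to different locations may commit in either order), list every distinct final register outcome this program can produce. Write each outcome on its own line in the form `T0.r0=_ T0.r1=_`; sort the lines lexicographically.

outcome vector order: (T0.r0,T0.r1)
|PSO outcomes| = 4

T0.r0=1 T0.r1=1
T0.r0=1 T0.r1=2
T0.r0=2 T0.r1=1
T0.r0=2 T0.r1=2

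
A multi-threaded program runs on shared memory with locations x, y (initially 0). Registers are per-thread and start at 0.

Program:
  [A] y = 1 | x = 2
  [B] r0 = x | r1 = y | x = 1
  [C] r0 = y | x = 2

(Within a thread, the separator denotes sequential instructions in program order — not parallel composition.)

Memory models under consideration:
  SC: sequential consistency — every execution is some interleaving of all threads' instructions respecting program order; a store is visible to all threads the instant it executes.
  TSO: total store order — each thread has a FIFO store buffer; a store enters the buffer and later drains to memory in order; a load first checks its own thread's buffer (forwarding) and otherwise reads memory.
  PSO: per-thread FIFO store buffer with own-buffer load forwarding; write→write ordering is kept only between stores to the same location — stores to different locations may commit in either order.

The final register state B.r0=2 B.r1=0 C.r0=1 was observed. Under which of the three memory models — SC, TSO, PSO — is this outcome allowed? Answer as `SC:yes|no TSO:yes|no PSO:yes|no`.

outcome vector order: (B.r0,B.r1,C.r0)
SC (7): 000; 001; 010; 011; 200; 210; 211
TSO (7): 000; 001; 010; 011; 200; 210; 211
PSO (8): 000; 001; 010; 011; 200; 201; 210; 211
target 201 ∈ {PSO}

SC:no TSO:no PSO:yes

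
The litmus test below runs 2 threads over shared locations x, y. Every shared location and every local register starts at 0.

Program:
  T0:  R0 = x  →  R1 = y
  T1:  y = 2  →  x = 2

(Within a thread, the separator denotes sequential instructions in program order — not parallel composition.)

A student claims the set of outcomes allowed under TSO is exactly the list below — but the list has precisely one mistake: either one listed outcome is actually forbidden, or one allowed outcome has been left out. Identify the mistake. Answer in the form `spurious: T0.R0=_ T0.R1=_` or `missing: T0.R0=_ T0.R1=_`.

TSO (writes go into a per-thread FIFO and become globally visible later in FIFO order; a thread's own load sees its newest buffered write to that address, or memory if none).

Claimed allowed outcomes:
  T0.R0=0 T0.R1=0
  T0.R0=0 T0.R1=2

outcome vector order: (T0.R0,T0.R1)
TSO: 3 outcomes — {00, 02, 22}
TSO∖claimed = {22}

missing: T0.R0=2 T0.R1=2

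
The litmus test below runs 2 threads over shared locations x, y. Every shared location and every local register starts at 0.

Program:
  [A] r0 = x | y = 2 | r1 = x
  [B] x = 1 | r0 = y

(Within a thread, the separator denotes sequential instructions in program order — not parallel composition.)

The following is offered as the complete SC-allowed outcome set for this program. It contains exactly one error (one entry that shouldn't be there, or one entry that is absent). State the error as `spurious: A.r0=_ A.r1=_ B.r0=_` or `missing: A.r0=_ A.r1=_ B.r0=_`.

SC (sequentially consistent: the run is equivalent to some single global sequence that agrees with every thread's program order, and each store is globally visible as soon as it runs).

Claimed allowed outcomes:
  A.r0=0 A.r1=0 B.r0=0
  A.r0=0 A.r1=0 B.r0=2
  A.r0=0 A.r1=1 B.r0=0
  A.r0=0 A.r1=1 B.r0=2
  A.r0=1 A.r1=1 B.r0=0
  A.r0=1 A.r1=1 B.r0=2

spurious: A.r0=0 A.r1=0 B.r0=0

outcome vector order: (A.r0,A.r1,B.r0)
[SC] allowed = {(0,0,2); (0,1,0); (0,1,2); (1,1,0); (1,1,2)}
claimed∖SC = {(0,0,0)}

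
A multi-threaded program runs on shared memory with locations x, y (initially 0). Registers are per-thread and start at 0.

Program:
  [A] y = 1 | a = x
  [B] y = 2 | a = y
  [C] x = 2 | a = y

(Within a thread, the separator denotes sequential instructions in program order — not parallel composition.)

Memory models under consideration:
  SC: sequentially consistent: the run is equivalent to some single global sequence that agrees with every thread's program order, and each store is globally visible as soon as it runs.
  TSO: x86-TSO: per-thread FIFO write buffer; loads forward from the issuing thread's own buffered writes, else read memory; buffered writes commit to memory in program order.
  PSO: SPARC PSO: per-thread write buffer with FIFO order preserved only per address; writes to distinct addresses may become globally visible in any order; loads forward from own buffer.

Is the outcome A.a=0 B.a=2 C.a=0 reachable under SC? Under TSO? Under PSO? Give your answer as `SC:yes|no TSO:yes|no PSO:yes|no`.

outcome vector order: (A.a,B.a,C.a)
[SC] allowed = {(0,1,1) (0,2,1) (0,2,2) (2,1,0) (2,1,1) (2,1,2) (2,2,0) (2,2,1) (2,2,2)}
[TSO] allowed = {(0,1,0) (0,1,1) (0,1,2) (0,2,0) (0,2,1) (0,2,2) (2,1,0) (2,1,1) (2,1,2) (2,2,0) (2,2,1) (2,2,2)}
[PSO] allowed = {(0,1,0) (0,1,1) (0,1,2) (0,2,0) (0,2,1) (0,2,2) (2,1,0) (2,1,1) (2,1,2) (2,2,0) (2,2,1) (2,2,2)}
target (0,2,0) ∈ {TSO,PSO}

SC:no TSO:yes PSO:yes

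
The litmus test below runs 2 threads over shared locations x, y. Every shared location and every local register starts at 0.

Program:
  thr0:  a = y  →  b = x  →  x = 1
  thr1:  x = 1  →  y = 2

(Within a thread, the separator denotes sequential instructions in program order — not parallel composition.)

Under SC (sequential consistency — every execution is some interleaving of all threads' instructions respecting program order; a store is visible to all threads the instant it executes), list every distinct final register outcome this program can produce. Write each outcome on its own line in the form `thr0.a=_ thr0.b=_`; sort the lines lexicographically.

thr0.a=0 thr0.b=0
thr0.a=0 thr0.b=1
thr0.a=2 thr0.b=1

outcome vector order: (thr0.a,thr0.b)
|SC outcomes| = 3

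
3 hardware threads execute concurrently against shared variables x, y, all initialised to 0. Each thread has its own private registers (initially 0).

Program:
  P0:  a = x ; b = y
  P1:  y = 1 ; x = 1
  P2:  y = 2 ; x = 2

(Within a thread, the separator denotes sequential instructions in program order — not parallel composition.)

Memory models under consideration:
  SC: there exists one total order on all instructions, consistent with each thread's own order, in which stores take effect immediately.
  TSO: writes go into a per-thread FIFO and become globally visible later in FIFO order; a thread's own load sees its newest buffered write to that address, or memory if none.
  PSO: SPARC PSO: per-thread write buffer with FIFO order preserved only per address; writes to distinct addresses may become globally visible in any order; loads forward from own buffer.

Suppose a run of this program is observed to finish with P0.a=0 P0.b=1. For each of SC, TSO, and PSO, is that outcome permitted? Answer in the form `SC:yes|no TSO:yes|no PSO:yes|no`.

SC:yes TSO:yes PSO:yes

outcome vector order: (P0.a,P0.b)
SC (7): 0/0, 0/1, 0/2, 1/1, 1/2, 2/1, 2/2
TSO (7): 0/0, 0/1, 0/2, 1/1, 1/2, 2/1, 2/2
PSO (9): 0/0, 0/1, 0/2, 1/0, 1/1, 1/2, 2/0, 2/1, 2/2
target 0/1 ∈ {SC,TSO,PSO}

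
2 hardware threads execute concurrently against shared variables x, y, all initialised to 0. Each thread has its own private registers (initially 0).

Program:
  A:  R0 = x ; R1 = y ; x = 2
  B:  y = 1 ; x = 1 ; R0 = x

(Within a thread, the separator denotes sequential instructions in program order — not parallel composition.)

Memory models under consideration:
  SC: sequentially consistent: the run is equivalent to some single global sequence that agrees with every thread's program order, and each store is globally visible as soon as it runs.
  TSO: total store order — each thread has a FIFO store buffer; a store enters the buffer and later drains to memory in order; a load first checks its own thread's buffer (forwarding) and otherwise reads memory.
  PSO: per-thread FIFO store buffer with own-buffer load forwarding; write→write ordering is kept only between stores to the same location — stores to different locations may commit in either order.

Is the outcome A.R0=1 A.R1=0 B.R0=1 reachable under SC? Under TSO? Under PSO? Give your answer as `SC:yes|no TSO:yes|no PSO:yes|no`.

outcome vector order: (A.R0,A.R1,B.R0)
SC (6): <0 0 1>, <0 0 2>, <0 1 1>, <0 1 2>, <1 1 1>, <1 1 2>
TSO (6): <0 0 1>, <0 0 2>, <0 1 1>, <0 1 2>, <1 1 1>, <1 1 2>
PSO (8): <0 0 1>, <0 0 2>, <0 1 1>, <0 1 2>, <1 0 1>, <1 0 2>, <1 1 1>, <1 1 2>
target <1 0 1> ∈ {PSO}

SC:no TSO:no PSO:yes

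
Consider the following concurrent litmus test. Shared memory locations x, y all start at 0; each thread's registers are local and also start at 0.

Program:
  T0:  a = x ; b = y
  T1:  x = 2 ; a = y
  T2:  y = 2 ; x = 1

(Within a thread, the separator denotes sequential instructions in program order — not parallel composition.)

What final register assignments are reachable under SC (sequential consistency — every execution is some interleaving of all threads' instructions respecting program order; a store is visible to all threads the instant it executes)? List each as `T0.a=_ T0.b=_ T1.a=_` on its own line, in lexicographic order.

outcome vector order: (T0.a,T0.b,T1.a)
|SC outcomes| = 10

T0.a=0 T0.b=0 T1.a=0
T0.a=0 T0.b=0 T1.a=2
T0.a=0 T0.b=2 T1.a=0
T0.a=0 T0.b=2 T1.a=2
T0.a=1 T0.b=2 T1.a=0
T0.a=1 T0.b=2 T1.a=2
T0.a=2 T0.b=0 T1.a=0
T0.a=2 T0.b=0 T1.a=2
T0.a=2 T0.b=2 T1.a=0
T0.a=2 T0.b=2 T1.a=2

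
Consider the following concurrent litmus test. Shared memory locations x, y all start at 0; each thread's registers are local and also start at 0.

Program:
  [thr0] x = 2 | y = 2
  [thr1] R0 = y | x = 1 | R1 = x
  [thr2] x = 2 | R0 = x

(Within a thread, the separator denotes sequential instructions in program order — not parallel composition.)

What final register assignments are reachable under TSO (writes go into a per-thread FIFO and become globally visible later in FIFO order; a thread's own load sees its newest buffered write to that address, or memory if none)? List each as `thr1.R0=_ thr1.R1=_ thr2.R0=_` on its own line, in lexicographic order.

thr1.R0=0 thr1.R1=1 thr2.R0=1
thr1.R0=0 thr1.R1=1 thr2.R0=2
thr1.R0=0 thr1.R1=2 thr2.R0=1
thr1.R0=0 thr1.R1=2 thr2.R0=2
thr1.R0=2 thr1.R1=1 thr2.R0=1
thr1.R0=2 thr1.R1=1 thr2.R0=2
thr1.R0=2 thr1.R1=2 thr2.R0=2

outcome vector order: (thr1.R0,thr1.R1,thr2.R0)
|TSO outcomes| = 7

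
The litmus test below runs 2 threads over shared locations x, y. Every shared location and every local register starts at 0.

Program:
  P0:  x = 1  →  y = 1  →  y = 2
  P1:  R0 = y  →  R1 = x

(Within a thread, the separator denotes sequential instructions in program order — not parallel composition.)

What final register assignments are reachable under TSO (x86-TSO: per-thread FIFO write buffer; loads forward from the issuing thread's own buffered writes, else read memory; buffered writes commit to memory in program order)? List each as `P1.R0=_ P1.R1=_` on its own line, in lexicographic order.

outcome vector order: (P1.R0,P1.R1)
|TSO outcomes| = 4

P1.R0=0 P1.R1=0
P1.R0=0 P1.R1=1
P1.R0=1 P1.R1=1
P1.R0=2 P1.R1=1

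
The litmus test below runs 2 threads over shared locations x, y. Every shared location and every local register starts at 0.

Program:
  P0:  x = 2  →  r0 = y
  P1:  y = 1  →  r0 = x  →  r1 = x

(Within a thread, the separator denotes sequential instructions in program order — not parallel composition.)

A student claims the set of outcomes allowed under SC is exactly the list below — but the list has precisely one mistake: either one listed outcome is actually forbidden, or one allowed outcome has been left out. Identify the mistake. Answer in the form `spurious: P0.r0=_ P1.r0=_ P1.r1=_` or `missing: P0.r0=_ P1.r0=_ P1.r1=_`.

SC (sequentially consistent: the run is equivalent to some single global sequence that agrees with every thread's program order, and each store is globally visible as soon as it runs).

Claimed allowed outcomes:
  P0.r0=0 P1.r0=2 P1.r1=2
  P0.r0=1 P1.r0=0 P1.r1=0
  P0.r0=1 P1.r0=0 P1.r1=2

outcome vector order: (P0.r0,P1.r0,P1.r1)
SC: 4 outcomes — {(0,2,2); (1,0,0); (1,0,2); (1,2,2)}
SC∖claimed = {(1,2,2)}

missing: P0.r0=1 P1.r0=2 P1.r1=2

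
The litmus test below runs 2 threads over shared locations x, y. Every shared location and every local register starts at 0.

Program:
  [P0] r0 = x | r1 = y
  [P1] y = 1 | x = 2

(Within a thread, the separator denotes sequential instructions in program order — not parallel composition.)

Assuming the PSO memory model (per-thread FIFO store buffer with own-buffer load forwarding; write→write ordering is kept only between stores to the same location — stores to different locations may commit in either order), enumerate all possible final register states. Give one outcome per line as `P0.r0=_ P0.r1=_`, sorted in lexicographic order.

outcome vector order: (P0.r0,P0.r1)
|PSO outcomes| = 4

P0.r0=0 P0.r1=0
P0.r0=0 P0.r1=1
P0.r0=2 P0.r1=0
P0.r0=2 P0.r1=1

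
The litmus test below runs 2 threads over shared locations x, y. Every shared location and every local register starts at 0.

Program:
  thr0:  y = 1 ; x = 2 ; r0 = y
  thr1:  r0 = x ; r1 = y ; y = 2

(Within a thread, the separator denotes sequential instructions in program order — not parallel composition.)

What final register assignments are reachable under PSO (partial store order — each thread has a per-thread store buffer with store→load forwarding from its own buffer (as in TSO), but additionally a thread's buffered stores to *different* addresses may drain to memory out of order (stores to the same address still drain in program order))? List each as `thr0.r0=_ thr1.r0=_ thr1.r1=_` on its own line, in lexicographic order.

outcome vector order: (thr0.r0,thr1.r0,thr1.r1)
|PSO outcomes| = 8

thr0.r0=1 thr1.r0=0 thr1.r1=0
thr0.r0=1 thr1.r0=0 thr1.r1=1
thr0.r0=1 thr1.r0=2 thr1.r1=0
thr0.r0=1 thr1.r0=2 thr1.r1=1
thr0.r0=2 thr1.r0=0 thr1.r1=0
thr0.r0=2 thr1.r0=0 thr1.r1=1
thr0.r0=2 thr1.r0=2 thr1.r1=0
thr0.r0=2 thr1.r0=2 thr1.r1=1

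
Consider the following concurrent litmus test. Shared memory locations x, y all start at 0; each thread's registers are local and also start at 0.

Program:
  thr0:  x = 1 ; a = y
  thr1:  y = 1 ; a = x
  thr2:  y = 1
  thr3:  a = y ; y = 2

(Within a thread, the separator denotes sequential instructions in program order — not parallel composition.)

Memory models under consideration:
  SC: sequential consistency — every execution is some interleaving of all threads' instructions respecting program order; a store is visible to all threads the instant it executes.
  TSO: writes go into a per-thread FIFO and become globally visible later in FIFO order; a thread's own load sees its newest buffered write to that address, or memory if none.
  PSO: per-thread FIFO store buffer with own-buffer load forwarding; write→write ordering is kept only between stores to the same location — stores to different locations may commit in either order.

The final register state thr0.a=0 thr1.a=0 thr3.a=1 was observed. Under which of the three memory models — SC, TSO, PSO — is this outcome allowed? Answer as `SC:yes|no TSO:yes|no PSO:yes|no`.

outcome vector order: (thr0.a,thr1.a,thr3.a)
SC (10): <0 1 0> <0 1 1> <1 0 0> <1 0 1> <1 1 0> <1 1 1> <2 0 0> <2 0 1> <2 1 0> <2 1 1>
TSO (12): <0 0 0> <0 0 1> <0 1 0> <0 1 1> <1 0 0> <1 0 1> <1 1 0> <1 1 1> <2 0 0> <2 0 1> <2 1 0> <2 1 1>
PSO (12): <0 0 0> <0 0 1> <0 1 0> <0 1 1> <1 0 0> <1 0 1> <1 1 0> <1 1 1> <2 0 0> <2 0 1> <2 1 0> <2 1 1>
target <0 0 1> ∈ {TSO,PSO}

SC:no TSO:yes PSO:yes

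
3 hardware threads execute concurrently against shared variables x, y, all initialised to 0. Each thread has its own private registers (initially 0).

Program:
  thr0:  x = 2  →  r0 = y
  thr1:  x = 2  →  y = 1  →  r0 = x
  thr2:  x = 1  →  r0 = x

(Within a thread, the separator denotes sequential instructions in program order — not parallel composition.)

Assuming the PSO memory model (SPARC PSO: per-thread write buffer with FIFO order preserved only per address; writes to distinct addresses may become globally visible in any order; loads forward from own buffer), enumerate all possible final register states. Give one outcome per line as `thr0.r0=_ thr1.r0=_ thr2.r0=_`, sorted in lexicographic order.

thr0.r0=0 thr1.r0=1 thr2.r0=1
thr0.r0=0 thr1.r0=1 thr2.r0=2
thr0.r0=0 thr1.r0=2 thr2.r0=1
thr0.r0=0 thr1.r0=2 thr2.r0=2
thr0.r0=1 thr1.r0=1 thr2.r0=1
thr0.r0=1 thr1.r0=1 thr2.r0=2
thr0.r0=1 thr1.r0=2 thr2.r0=1
thr0.r0=1 thr1.r0=2 thr2.r0=2

outcome vector order: (thr0.r0,thr1.r0,thr2.r0)
|PSO outcomes| = 8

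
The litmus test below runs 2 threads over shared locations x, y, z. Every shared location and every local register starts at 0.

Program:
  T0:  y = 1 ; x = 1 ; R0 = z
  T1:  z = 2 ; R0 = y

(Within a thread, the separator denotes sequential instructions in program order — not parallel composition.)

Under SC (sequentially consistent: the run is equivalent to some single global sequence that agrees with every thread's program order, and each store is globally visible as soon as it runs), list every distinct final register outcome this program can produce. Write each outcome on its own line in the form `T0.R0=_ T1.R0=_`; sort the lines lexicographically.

outcome vector order: (T0.R0,T1.R0)
|SC outcomes| = 3

T0.R0=0 T1.R0=1
T0.R0=2 T1.R0=0
T0.R0=2 T1.R0=1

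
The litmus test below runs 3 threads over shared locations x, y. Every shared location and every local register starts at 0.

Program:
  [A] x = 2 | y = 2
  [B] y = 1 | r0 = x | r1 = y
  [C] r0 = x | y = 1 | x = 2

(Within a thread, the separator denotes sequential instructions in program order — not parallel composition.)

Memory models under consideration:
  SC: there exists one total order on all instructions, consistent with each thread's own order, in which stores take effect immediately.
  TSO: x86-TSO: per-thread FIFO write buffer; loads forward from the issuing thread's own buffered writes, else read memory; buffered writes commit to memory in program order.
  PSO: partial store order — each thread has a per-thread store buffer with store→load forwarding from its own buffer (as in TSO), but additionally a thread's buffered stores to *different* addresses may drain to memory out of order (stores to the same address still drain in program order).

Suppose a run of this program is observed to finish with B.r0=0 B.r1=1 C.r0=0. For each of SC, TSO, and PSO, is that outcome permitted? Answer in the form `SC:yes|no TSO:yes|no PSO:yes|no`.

SC:yes TSO:yes PSO:yes

outcome vector order: (B.r0,B.r1,C.r0)
[SC] allowed = {<0 1 0> <0 1 2> <0 2 0> <0 2 2> <2 1 0> <2 1 2> <2 2 0> <2 2 2>}
[TSO] allowed = {<0 1 0> <0 1 2> <0 2 0> <0 2 2> <2 1 0> <2 1 2> <2 2 0> <2 2 2>}
[PSO] allowed = {<0 1 0> <0 1 2> <0 2 0> <0 2 2> <2 1 0> <2 1 2> <2 2 0> <2 2 2>}
target <0 1 0> ∈ {SC,TSO,PSO}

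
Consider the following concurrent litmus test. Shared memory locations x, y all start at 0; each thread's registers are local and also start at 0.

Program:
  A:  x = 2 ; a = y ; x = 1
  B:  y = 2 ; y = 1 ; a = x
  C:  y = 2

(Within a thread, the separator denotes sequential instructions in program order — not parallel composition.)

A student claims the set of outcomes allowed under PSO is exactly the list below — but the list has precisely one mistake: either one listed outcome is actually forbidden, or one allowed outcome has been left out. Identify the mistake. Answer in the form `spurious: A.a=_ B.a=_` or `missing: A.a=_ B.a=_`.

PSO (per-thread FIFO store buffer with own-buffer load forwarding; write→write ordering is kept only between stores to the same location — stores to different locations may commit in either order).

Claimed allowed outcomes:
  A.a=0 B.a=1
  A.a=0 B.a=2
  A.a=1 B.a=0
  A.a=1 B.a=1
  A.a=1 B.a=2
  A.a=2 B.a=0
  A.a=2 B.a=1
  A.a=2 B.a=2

outcome vector order: (A.a,B.a)
PSO: 9 outcomes — {00; 01; 02; 10; 11; 12; 20; 21; 22}
PSO∖claimed = {00}

missing: A.a=0 B.a=0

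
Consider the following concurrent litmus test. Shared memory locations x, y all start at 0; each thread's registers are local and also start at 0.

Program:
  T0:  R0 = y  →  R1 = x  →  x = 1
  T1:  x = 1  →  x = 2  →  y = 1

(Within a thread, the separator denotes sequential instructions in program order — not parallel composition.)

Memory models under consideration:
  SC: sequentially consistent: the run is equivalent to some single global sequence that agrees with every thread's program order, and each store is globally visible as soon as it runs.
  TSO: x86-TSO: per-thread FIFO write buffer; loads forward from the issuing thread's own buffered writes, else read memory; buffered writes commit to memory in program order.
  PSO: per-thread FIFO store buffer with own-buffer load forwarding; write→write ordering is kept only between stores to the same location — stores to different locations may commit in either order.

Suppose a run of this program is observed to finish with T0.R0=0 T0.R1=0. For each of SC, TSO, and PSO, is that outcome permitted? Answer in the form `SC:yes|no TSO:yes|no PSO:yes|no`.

outcome vector order: (T0.R0,T0.R1)
under SC → 00 01 02 12
under TSO → 00 01 02 12
under PSO → 00 01 02 10 11 12
target 00 ∈ {SC,TSO,PSO}

SC:yes TSO:yes PSO:yes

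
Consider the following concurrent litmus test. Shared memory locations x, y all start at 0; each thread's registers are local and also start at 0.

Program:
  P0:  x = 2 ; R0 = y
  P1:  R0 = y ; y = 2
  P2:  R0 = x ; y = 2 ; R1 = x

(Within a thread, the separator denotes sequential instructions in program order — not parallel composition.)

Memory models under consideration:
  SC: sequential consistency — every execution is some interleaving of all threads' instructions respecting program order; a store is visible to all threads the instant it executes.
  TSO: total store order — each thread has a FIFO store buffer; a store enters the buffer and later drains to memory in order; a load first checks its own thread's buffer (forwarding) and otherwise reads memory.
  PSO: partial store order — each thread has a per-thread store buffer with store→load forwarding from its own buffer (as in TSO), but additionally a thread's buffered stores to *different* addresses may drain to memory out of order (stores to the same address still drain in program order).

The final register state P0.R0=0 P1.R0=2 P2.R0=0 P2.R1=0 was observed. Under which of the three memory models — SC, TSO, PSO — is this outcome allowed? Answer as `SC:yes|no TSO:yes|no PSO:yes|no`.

outcome vector order: (P0.R0,P1.R0,P2.R0,P2.R1)
SC (10): <0 0 0 2>; <0 0 2 2>; <0 2 0 2>; <0 2 2 2>; <2 0 0 0>; <2 0 0 2>; <2 0 2 2>; <2 2 0 0>; <2 2 0 2>; <2 2 2 2>
TSO (12): <0 0 0 0>; <0 0 0 2>; <0 0 2 2>; <0 2 0 0>; <0 2 0 2>; <0 2 2 2>; <2 0 0 0>; <2 0 0 2>; <2 0 2 2>; <2 2 0 0>; <2 2 0 2>; <2 2 2 2>
PSO (12): <0 0 0 0>; <0 0 0 2>; <0 0 2 2>; <0 2 0 0>; <0 2 0 2>; <0 2 2 2>; <2 0 0 0>; <2 0 0 2>; <2 0 2 2>; <2 2 0 0>; <2 2 0 2>; <2 2 2 2>
target <0 2 0 0> ∈ {TSO,PSO}

SC:no TSO:yes PSO:yes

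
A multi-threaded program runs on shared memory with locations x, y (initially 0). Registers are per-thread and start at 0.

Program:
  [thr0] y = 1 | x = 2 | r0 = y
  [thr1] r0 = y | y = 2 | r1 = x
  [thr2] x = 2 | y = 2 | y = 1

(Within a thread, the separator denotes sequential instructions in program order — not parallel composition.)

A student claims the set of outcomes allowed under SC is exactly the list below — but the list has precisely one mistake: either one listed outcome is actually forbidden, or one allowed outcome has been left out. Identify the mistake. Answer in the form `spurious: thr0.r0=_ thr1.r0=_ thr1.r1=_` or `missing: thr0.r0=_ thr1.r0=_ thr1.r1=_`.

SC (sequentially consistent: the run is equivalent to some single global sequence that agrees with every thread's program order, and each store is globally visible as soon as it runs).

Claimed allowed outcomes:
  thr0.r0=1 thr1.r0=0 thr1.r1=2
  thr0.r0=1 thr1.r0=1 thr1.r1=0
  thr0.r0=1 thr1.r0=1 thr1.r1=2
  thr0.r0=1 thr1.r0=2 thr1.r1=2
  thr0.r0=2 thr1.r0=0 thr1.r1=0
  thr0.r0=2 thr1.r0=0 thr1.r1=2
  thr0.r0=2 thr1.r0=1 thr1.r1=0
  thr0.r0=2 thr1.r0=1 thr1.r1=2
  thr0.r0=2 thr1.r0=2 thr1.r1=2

missing: thr0.r0=1 thr1.r0=0 thr1.r1=0

outcome vector order: (thr0.r0,thr1.r0,thr1.r1)
SC: 10 outcomes — {<1 0 0>; <1 0 2>; <1 1 0>; <1 1 2>; <1 2 2>; <2 0 0>; <2 0 2>; <2 1 0>; <2 1 2>; <2 2 2>}
SC∖claimed = {<1 0 0>}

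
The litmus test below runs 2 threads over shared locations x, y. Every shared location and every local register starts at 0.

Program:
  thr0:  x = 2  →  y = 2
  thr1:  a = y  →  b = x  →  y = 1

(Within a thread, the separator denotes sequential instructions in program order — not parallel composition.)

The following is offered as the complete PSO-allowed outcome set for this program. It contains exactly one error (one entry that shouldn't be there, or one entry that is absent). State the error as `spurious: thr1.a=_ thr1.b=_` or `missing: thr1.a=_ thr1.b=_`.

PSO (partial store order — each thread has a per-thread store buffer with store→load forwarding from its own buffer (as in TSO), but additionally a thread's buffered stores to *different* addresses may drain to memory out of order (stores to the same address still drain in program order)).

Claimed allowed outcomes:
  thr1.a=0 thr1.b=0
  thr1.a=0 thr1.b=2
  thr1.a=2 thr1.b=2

missing: thr1.a=2 thr1.b=0

outcome vector order: (thr1.a,thr1.b)
PSO: 4 outcomes — {0/0, 0/2, 2/0, 2/2}
PSO∖claimed = {2/0}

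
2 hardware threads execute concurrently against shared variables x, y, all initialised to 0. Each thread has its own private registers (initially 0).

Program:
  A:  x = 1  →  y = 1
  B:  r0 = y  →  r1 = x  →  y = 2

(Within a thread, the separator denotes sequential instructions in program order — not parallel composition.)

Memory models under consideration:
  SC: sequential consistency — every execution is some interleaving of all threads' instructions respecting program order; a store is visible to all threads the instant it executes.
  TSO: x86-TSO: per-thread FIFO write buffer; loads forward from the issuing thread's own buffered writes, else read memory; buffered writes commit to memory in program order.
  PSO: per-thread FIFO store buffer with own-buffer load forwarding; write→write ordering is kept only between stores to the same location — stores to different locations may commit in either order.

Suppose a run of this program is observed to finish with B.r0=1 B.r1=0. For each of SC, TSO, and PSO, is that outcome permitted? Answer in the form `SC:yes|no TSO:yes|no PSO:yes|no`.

SC:no TSO:no PSO:yes

outcome vector order: (B.r0,B.r1)
[SC] allowed = {(0,0) (0,1) (1,1)}
[TSO] allowed = {(0,0) (0,1) (1,1)}
[PSO] allowed = {(0,0) (0,1) (1,0) (1,1)}
target (1,0) ∈ {PSO}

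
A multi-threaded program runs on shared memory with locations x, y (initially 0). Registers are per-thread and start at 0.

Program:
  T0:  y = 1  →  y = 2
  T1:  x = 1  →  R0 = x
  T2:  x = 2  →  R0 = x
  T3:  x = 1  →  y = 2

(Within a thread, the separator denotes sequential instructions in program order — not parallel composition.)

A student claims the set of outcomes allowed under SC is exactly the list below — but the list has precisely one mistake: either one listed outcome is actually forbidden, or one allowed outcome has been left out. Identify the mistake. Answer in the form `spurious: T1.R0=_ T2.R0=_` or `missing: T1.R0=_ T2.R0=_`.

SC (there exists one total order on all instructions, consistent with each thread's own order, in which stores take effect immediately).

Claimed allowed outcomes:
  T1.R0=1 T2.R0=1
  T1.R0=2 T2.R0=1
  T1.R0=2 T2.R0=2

outcome vector order: (T1.R0,T2.R0)
SC (4): 1/1, 1/2, 2/1, 2/2
SC∖claimed = {1/2}

missing: T1.R0=1 T2.R0=2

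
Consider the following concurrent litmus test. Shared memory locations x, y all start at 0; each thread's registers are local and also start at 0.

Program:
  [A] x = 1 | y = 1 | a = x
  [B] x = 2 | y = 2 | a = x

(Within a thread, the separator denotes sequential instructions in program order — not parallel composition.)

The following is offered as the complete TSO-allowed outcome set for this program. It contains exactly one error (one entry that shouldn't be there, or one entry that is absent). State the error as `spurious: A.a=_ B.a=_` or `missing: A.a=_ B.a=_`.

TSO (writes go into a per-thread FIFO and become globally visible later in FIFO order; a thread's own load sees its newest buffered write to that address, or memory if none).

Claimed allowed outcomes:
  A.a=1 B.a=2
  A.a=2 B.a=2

missing: A.a=1 B.a=1

outcome vector order: (A.a,B.a)
TSO (3): 11; 12; 22
TSO∖claimed = {11}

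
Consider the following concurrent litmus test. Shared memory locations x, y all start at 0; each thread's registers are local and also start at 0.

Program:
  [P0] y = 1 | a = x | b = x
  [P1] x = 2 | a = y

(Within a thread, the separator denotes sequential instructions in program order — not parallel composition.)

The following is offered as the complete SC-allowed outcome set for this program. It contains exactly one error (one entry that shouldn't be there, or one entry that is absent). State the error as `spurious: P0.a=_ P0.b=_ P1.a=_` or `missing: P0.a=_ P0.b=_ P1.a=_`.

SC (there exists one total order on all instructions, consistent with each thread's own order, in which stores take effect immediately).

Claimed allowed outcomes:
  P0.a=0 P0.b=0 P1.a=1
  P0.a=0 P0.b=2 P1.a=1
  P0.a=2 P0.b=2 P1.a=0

outcome vector order: (P0.a,P0.b,P1.a)
SC (4): 001 021 220 221
SC∖claimed = {221}

missing: P0.a=2 P0.b=2 P1.a=1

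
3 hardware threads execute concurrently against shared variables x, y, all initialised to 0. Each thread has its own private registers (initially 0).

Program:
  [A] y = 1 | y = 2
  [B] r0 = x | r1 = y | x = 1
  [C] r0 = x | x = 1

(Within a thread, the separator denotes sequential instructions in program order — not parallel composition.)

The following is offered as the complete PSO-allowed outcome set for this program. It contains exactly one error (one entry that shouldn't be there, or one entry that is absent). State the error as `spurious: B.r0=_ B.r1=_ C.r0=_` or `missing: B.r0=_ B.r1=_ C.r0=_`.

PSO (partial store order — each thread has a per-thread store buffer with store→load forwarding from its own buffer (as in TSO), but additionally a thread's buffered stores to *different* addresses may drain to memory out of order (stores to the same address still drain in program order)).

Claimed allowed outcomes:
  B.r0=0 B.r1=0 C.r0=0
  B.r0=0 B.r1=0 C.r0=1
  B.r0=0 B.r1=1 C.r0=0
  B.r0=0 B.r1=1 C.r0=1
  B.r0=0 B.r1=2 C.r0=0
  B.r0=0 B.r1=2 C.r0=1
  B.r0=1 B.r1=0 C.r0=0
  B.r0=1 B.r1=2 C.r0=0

outcome vector order: (B.r0,B.r1,C.r0)
PSO (9): (0,0,0) (0,0,1) (0,1,0) (0,1,1) (0,2,0) (0,2,1) (1,0,0) (1,1,0) (1,2,0)
PSO∖claimed = {(1,1,0)}

missing: B.r0=1 B.r1=1 C.r0=0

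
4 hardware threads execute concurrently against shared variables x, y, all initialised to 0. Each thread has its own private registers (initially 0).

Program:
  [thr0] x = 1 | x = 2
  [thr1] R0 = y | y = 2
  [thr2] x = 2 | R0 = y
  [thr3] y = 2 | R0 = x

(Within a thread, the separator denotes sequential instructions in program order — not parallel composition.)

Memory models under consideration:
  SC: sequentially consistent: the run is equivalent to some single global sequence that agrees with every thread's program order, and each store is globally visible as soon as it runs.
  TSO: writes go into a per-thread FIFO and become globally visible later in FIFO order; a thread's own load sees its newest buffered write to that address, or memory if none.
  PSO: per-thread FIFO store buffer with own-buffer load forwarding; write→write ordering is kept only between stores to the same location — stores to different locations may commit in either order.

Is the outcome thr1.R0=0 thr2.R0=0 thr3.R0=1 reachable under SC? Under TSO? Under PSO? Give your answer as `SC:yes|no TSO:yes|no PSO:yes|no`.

outcome vector order: (thr1.R0,thr2.R0,thr3.R0)
under SC → 001; 002; 020; 021; 022; 201; 202; 220; 221; 222
under TSO → 000; 001; 002; 020; 021; 022; 200; 201; 202; 220; 221; 222
under PSO → 000; 001; 002; 020; 021; 022; 200; 201; 202; 220; 221; 222
target 001 ∈ {SC,TSO,PSO}

SC:yes TSO:yes PSO:yes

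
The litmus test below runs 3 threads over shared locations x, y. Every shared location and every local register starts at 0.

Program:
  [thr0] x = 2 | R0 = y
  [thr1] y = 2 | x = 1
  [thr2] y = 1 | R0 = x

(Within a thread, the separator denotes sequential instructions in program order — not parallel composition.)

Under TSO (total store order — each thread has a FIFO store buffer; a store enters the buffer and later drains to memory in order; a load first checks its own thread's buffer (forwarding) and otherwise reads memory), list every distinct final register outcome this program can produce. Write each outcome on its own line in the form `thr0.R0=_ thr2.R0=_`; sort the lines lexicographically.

outcome vector order: (thr0.R0,thr2.R0)
|TSO outcomes| = 9

thr0.R0=0 thr2.R0=0
thr0.R0=0 thr2.R0=1
thr0.R0=0 thr2.R0=2
thr0.R0=1 thr2.R0=0
thr0.R0=1 thr2.R0=1
thr0.R0=1 thr2.R0=2
thr0.R0=2 thr2.R0=0
thr0.R0=2 thr2.R0=1
thr0.R0=2 thr2.R0=2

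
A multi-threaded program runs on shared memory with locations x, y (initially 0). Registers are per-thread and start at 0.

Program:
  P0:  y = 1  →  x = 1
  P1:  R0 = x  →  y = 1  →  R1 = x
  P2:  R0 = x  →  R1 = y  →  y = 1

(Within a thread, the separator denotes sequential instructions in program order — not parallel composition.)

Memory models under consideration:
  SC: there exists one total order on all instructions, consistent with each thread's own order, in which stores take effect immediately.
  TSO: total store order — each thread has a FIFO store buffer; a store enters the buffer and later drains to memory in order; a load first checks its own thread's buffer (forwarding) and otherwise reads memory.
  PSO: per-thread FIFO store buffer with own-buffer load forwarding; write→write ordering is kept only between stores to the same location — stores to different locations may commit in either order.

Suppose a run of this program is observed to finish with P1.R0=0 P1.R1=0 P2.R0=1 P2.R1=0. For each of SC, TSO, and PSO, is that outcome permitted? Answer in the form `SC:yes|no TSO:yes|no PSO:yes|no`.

SC:no TSO:no PSO:yes

outcome vector order: (P1.R0,P1.R1,P2.R0,P2.R1)
SC: 9 outcomes — {<0 0 0 0> <0 0 0 1> <0 0 1 1> <0 1 0 0> <0 1 0 1> <0 1 1 1> <1 1 0 0> <1 1 0 1> <1 1 1 1>}
TSO: 9 outcomes — {<0 0 0 0> <0 0 0 1> <0 0 1 1> <0 1 0 0> <0 1 0 1> <0 1 1 1> <1 1 0 0> <1 1 0 1> <1 1 1 1>}
PSO: 12 outcomes — {<0 0 0 0> <0 0 0 1> <0 0 1 0> <0 0 1 1> <0 1 0 0> <0 1 0 1> <0 1 1 0> <0 1 1 1> <1 1 0 0> <1 1 0 1> <1 1 1 0> <1 1 1 1>}
target <0 0 1 0> ∈ {PSO}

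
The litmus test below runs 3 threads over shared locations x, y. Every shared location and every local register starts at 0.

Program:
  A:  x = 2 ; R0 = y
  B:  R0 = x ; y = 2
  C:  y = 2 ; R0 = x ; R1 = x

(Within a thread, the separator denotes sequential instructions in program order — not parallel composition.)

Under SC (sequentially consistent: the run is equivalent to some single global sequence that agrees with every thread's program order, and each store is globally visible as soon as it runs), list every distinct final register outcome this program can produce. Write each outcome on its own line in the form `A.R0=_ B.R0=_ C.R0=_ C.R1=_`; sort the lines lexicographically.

outcome vector order: (A.R0,B.R0,C.R0,C.R1)
|SC outcomes| = 8

A.R0=0 B.R0=0 C.R0=2 C.R1=2
A.R0=0 B.R0=2 C.R0=2 C.R1=2
A.R0=2 B.R0=0 C.R0=0 C.R1=0
A.R0=2 B.R0=0 C.R0=0 C.R1=2
A.R0=2 B.R0=0 C.R0=2 C.R1=2
A.R0=2 B.R0=2 C.R0=0 C.R1=0
A.R0=2 B.R0=2 C.R0=0 C.R1=2
A.R0=2 B.R0=2 C.R0=2 C.R1=2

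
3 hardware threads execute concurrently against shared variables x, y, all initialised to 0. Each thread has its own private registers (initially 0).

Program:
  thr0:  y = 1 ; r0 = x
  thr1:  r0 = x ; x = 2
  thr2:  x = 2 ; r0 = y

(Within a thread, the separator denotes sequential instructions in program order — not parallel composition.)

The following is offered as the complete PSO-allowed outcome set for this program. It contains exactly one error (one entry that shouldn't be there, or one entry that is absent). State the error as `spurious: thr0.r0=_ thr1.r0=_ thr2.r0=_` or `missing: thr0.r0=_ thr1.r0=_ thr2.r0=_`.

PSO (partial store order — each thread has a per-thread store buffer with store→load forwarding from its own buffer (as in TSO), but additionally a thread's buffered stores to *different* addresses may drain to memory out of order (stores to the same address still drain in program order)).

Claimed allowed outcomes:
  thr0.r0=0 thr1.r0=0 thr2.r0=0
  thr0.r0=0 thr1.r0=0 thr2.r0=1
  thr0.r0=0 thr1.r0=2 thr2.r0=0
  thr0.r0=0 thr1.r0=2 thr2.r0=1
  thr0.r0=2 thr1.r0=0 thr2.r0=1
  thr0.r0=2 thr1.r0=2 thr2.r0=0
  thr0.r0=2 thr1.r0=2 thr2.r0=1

missing: thr0.r0=2 thr1.r0=0 thr2.r0=0

outcome vector order: (thr0.r0,thr1.r0,thr2.r0)
under PSO → 0/0/0; 0/0/1; 0/2/0; 0/2/1; 2/0/0; 2/0/1; 2/2/0; 2/2/1
PSO∖claimed = {2/0/0}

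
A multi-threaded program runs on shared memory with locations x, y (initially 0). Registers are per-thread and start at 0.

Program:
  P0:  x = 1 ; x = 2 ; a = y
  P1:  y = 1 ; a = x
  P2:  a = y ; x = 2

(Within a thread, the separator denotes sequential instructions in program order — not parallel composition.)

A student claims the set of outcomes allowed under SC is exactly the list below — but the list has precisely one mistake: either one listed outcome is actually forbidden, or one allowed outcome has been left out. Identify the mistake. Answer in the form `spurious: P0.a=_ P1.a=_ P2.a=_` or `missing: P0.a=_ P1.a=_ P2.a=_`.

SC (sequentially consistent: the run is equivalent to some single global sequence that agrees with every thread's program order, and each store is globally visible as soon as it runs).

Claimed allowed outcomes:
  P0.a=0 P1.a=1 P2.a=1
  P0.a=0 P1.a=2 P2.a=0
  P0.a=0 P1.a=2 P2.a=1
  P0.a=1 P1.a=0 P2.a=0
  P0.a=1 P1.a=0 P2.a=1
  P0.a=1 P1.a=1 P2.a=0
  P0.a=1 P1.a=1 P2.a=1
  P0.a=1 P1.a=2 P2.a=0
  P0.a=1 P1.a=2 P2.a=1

spurious: P0.a=0 P1.a=1 P2.a=1

outcome vector order: (P0.a,P1.a,P2.a)
under SC → <0 2 0> <0 2 1> <1 0 0> <1 0 1> <1 1 0> <1 1 1> <1 2 0> <1 2 1>
claimed∖SC = {<0 1 1>}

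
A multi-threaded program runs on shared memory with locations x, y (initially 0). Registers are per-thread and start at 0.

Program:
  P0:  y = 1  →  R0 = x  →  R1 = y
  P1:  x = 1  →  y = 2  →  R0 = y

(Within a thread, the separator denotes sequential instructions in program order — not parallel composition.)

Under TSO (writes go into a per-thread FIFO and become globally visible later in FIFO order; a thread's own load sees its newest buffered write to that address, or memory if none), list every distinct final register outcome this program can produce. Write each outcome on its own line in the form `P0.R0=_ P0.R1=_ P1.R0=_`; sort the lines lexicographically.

P0.R0=0 P0.R1=1 P1.R0=1
P0.R0=0 P0.R1=1 P1.R0=2
P0.R0=0 P0.R1=2 P1.R0=2
P0.R0=1 P0.R1=1 P1.R0=1
P0.R0=1 P0.R1=1 P1.R0=2
P0.R0=1 P0.R1=2 P1.R0=2

outcome vector order: (P0.R0,P0.R1,P1.R0)
|TSO outcomes| = 6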